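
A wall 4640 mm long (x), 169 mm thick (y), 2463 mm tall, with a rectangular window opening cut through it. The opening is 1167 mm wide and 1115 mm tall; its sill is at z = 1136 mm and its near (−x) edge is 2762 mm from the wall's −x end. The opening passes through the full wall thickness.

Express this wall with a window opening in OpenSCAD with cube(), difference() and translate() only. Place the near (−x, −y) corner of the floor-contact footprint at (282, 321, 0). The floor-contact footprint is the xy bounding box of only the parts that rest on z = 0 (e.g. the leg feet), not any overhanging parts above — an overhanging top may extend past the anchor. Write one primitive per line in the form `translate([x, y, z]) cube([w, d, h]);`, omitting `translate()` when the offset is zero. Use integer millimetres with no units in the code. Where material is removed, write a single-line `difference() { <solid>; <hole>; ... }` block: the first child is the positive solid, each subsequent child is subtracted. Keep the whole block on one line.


difference() { translate([282, 321, 0]) cube([4640, 169, 2463]); translate([3044, 321, 1136]) cube([1167, 169, 1115]); }


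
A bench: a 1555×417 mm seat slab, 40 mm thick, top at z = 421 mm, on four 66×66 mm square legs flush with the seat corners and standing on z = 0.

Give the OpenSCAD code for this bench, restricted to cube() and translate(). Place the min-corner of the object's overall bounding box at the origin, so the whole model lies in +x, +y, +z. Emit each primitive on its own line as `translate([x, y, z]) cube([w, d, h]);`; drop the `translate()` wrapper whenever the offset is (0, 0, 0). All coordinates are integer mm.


translate([0, 0, 381]) cube([1555, 417, 40]);
cube([66, 66, 381]);
translate([0, 351, 0]) cube([66, 66, 381]);
translate([1489, 0, 0]) cube([66, 66, 381]);
translate([1489, 351, 0]) cube([66, 66, 381]);


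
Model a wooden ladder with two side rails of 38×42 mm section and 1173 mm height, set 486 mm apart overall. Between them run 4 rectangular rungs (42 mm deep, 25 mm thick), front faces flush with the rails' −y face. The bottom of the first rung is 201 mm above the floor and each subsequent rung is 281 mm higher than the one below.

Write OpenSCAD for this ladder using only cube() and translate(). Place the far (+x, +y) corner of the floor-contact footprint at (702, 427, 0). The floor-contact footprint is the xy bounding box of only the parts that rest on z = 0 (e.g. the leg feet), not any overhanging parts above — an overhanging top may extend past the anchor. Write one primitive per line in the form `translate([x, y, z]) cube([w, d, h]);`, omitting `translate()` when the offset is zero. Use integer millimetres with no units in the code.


translate([216, 385, 0]) cube([38, 42, 1173]);
translate([664, 385, 0]) cube([38, 42, 1173]);
translate([254, 385, 201]) cube([410, 42, 25]);
translate([254, 385, 482]) cube([410, 42, 25]);
translate([254, 385, 763]) cube([410, 42, 25]);
translate([254, 385, 1044]) cube([410, 42, 25]);


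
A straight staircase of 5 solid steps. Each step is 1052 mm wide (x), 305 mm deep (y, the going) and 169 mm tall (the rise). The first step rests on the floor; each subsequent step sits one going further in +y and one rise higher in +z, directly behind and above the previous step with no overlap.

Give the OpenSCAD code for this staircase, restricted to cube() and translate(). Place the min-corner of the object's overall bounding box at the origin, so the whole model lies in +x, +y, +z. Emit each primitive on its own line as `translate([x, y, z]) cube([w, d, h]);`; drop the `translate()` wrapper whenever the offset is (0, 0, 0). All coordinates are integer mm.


cube([1052, 305, 169]);
translate([0, 305, 169]) cube([1052, 305, 169]);
translate([0, 610, 338]) cube([1052, 305, 169]);
translate([0, 915, 507]) cube([1052, 305, 169]);
translate([0, 1220, 676]) cube([1052, 305, 169]);


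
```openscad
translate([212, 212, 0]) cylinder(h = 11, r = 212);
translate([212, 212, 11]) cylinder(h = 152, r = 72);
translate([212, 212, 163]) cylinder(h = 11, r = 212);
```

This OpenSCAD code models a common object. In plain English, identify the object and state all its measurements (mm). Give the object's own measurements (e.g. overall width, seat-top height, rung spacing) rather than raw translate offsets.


A spool: two coaxial disc flanges of radius 212 mm and thickness 11 mm, joined by a core cylinder of radius 72 mm and height 152 mm. The lower flange rests on z = 0 and the three cylinders share a vertical axis.


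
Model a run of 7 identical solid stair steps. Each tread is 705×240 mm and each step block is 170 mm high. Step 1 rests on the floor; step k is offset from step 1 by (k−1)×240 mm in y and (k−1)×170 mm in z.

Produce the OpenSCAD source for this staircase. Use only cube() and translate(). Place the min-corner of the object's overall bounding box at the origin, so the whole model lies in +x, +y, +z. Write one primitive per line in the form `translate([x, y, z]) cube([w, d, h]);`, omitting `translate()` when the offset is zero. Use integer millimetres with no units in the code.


cube([705, 240, 170]);
translate([0, 240, 170]) cube([705, 240, 170]);
translate([0, 480, 340]) cube([705, 240, 170]);
translate([0, 720, 510]) cube([705, 240, 170]);
translate([0, 960, 680]) cube([705, 240, 170]);
translate([0, 1200, 850]) cube([705, 240, 170]);
translate([0, 1440, 1020]) cube([705, 240, 170]);


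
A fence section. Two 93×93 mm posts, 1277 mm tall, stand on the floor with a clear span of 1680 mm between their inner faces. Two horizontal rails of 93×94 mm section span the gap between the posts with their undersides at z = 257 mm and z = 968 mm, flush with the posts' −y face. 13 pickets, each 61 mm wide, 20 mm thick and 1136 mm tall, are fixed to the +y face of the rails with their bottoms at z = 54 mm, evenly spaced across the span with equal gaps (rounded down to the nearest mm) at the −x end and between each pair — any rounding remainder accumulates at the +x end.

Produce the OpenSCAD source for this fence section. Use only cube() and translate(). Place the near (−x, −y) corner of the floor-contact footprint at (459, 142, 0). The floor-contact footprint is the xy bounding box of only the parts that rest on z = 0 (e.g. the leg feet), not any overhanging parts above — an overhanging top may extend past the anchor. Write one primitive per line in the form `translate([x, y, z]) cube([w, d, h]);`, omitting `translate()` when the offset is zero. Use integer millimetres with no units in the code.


translate([459, 142, 0]) cube([93, 93, 1277]);
translate([2232, 142, 0]) cube([93, 93, 1277]);
translate([552, 142, 257]) cube([1680, 93, 94]);
translate([552, 142, 968]) cube([1680, 93, 94]);
translate([615, 235, 54]) cube([61, 20, 1136]);
translate([739, 235, 54]) cube([61, 20, 1136]);
translate([863, 235, 54]) cube([61, 20, 1136]);
translate([987, 235, 54]) cube([61, 20, 1136]);
translate([1111, 235, 54]) cube([61, 20, 1136]);
translate([1235, 235, 54]) cube([61, 20, 1136]);
translate([1359, 235, 54]) cube([61, 20, 1136]);
translate([1483, 235, 54]) cube([61, 20, 1136]);
translate([1607, 235, 54]) cube([61, 20, 1136]);
translate([1731, 235, 54]) cube([61, 20, 1136]);
translate([1855, 235, 54]) cube([61, 20, 1136]);
translate([1979, 235, 54]) cube([61, 20, 1136]);
translate([2103, 235, 54]) cube([61, 20, 1136]);


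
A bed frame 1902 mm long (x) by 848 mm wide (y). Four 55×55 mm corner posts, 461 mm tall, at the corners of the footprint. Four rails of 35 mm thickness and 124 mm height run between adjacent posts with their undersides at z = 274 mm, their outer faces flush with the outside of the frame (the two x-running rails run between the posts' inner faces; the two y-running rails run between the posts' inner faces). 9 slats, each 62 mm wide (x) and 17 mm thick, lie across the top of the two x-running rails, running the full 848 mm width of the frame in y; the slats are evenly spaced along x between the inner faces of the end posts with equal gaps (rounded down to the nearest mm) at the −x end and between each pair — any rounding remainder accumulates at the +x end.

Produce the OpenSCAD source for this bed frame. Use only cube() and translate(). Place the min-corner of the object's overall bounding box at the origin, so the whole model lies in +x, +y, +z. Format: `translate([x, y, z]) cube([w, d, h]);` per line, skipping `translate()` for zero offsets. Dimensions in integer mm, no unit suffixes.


cube([55, 55, 461]);
translate([0, 793, 0]) cube([55, 55, 461]);
translate([1847, 0, 0]) cube([55, 55, 461]);
translate([1847, 793, 0]) cube([55, 55, 461]);
translate([55, 0, 274]) cube([1792, 35, 124]);
translate([55, 813, 274]) cube([1792, 35, 124]);
translate([0, 55, 274]) cube([35, 738, 124]);
translate([1867, 55, 274]) cube([35, 738, 124]);
translate([178, 0, 398]) cube([62, 848, 17]);
translate([363, 0, 398]) cube([62, 848, 17]);
translate([548, 0, 398]) cube([62, 848, 17]);
translate([733, 0, 398]) cube([62, 848, 17]);
translate([918, 0, 398]) cube([62, 848, 17]);
translate([1103, 0, 398]) cube([62, 848, 17]);
translate([1288, 0, 398]) cube([62, 848, 17]);
translate([1473, 0, 398]) cube([62, 848, 17]);
translate([1658, 0, 398]) cube([62, 848, 17]);


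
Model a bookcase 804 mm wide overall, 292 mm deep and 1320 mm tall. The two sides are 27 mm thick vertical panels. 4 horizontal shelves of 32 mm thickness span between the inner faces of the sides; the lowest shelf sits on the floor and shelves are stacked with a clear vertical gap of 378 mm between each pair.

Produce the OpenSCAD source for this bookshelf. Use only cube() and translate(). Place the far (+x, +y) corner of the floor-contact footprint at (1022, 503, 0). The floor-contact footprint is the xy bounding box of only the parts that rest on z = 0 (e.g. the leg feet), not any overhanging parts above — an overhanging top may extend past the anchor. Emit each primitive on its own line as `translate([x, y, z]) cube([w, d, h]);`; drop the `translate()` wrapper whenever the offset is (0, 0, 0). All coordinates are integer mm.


translate([218, 211, 0]) cube([27, 292, 1320]);
translate([995, 211, 0]) cube([27, 292, 1320]);
translate([245, 211, 0]) cube([750, 292, 32]);
translate([245, 211, 410]) cube([750, 292, 32]);
translate([245, 211, 820]) cube([750, 292, 32]);
translate([245, 211, 1230]) cube([750, 292, 32]);


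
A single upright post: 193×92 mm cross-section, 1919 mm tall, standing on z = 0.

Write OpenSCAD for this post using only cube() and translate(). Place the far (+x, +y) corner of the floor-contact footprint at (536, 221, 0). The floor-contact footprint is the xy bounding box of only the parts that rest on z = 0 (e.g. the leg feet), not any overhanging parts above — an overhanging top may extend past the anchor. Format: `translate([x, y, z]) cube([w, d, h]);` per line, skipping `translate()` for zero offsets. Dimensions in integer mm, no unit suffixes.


translate([343, 129, 0]) cube([193, 92, 1919]);


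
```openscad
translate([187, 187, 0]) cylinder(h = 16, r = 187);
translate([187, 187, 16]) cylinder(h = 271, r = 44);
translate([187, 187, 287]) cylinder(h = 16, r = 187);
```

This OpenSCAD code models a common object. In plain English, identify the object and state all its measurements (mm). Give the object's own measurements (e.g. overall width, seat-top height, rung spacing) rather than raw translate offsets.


A spool: two coaxial disc flanges of radius 187 mm and thickness 16 mm, joined by a core cylinder of radius 44 mm and height 271 mm. The lower flange rests on z = 0 and the three cylinders share a vertical axis.


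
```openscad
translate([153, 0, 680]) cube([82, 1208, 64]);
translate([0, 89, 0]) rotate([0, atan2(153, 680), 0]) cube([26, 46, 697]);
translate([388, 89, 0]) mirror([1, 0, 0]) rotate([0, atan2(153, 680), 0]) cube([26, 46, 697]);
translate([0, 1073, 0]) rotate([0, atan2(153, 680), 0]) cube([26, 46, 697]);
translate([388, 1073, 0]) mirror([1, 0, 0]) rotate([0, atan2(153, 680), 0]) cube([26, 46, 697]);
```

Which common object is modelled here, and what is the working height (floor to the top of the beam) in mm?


A sawhorse. The overall height is 744 mm.

A beam across two mirrored pairs of raked legs — a sawhorse. The beam's underside is at z = 680 (matching the legs' vertical rise in atan2(153, 680)) and the beam is 64 mm tall, so its top is at 680 + 64 = 744 mm. The raked legs top out at the beam's underside, so that is the highest point.


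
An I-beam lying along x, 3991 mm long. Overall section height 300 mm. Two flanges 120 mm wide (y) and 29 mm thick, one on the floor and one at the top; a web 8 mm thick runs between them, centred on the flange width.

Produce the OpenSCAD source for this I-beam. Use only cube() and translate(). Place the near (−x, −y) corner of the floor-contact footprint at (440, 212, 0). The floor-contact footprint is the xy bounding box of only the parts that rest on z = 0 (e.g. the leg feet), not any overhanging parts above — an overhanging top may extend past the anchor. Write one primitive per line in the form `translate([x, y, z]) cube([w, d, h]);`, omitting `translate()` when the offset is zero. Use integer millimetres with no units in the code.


translate([440, 212, 0]) cube([3991, 120, 29]);
translate([440, 268, 29]) cube([3991, 8, 242]);
translate([440, 212, 271]) cube([3991, 120, 29]);


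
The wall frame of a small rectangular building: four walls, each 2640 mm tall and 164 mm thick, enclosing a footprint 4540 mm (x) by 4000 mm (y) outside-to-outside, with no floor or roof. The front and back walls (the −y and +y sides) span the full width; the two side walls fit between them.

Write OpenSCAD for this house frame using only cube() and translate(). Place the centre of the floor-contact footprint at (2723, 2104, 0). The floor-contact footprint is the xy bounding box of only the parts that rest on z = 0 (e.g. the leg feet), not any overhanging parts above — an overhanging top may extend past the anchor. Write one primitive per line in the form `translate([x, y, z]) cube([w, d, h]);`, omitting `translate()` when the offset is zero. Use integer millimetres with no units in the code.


translate([453, 104, 0]) cube([4540, 164, 2640]);
translate([453, 3940, 0]) cube([4540, 164, 2640]);
translate([453, 268, 0]) cube([164, 3672, 2640]);
translate([4829, 268, 0]) cube([164, 3672, 2640]);


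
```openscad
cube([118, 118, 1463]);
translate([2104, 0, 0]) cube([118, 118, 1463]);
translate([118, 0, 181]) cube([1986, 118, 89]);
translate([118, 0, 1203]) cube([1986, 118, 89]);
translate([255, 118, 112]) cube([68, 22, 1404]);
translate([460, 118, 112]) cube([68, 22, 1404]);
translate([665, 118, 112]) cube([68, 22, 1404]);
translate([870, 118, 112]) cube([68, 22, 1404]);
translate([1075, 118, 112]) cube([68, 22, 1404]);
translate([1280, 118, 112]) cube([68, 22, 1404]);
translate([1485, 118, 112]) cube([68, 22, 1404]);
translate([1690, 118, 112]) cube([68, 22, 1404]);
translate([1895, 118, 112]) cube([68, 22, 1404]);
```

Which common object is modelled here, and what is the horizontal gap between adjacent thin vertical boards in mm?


A fence section. The picket gap is 137 mm.

Two posts, two rails, 9 pickets — a fence section. Span 1986 mm holds 9 pickets of 68 mm with 10 equal gaps: ⌊(1986 − 9·68) / 10⌋ = 137 mm.


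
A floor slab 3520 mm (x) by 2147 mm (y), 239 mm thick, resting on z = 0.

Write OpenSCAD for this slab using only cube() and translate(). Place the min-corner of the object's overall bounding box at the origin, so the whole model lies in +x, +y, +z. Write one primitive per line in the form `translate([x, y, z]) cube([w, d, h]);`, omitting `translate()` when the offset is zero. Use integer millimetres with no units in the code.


cube([3520, 2147, 239]);


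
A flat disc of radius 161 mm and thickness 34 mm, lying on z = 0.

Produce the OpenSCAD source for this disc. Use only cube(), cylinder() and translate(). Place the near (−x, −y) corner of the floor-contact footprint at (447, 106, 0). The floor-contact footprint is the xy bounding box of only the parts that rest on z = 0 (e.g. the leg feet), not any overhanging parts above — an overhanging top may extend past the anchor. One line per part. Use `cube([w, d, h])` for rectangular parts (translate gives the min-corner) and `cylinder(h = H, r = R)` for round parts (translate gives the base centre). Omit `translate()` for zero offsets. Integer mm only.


translate([608, 267, 0]) cylinder(h = 34, r = 161);


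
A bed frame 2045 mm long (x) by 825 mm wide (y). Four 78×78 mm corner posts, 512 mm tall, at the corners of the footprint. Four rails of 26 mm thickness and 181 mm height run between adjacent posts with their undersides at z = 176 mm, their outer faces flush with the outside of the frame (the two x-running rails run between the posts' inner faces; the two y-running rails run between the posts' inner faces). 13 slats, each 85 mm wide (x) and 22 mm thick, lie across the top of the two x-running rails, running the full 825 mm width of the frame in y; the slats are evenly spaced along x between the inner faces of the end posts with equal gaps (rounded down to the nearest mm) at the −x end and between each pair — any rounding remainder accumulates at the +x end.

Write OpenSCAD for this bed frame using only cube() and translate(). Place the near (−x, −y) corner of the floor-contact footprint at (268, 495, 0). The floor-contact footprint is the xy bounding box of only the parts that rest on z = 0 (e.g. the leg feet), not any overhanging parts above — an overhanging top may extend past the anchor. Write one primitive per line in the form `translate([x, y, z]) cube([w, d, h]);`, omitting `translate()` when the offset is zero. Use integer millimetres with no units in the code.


translate([268, 495, 0]) cube([78, 78, 512]);
translate([268, 1242, 0]) cube([78, 78, 512]);
translate([2235, 495, 0]) cube([78, 78, 512]);
translate([2235, 1242, 0]) cube([78, 78, 512]);
translate([346, 495, 176]) cube([1889, 26, 181]);
translate([346, 1294, 176]) cube([1889, 26, 181]);
translate([268, 573, 176]) cube([26, 669, 181]);
translate([2287, 573, 176]) cube([26, 669, 181]);
translate([402, 495, 357]) cube([85, 825, 22]);
translate([543, 495, 357]) cube([85, 825, 22]);
translate([684, 495, 357]) cube([85, 825, 22]);
translate([825, 495, 357]) cube([85, 825, 22]);
translate([966, 495, 357]) cube([85, 825, 22]);
translate([1107, 495, 357]) cube([85, 825, 22]);
translate([1248, 495, 357]) cube([85, 825, 22]);
translate([1389, 495, 357]) cube([85, 825, 22]);
translate([1530, 495, 357]) cube([85, 825, 22]);
translate([1671, 495, 357]) cube([85, 825, 22]);
translate([1812, 495, 357]) cube([85, 825, 22]);
translate([1953, 495, 357]) cube([85, 825, 22]);
translate([2094, 495, 357]) cube([85, 825, 22]);


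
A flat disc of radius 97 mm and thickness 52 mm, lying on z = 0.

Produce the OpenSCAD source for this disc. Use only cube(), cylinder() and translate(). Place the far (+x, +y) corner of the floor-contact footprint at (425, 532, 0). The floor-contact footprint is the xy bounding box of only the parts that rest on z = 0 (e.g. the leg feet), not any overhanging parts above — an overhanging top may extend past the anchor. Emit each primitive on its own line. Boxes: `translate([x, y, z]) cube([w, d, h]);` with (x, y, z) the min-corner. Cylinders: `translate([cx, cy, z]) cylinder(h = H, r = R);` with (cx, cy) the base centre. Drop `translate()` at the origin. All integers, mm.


translate([328, 435, 0]) cylinder(h = 52, r = 97);


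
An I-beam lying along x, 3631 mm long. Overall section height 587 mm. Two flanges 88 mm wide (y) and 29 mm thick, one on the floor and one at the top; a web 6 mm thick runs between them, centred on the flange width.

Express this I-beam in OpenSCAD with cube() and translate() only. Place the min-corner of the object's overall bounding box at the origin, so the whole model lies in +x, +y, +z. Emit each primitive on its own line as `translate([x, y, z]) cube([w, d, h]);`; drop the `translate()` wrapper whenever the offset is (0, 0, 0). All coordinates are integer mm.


cube([3631, 88, 29]);
translate([0, 41, 29]) cube([3631, 6, 529]);
translate([0, 0, 558]) cube([3631, 88, 29]);


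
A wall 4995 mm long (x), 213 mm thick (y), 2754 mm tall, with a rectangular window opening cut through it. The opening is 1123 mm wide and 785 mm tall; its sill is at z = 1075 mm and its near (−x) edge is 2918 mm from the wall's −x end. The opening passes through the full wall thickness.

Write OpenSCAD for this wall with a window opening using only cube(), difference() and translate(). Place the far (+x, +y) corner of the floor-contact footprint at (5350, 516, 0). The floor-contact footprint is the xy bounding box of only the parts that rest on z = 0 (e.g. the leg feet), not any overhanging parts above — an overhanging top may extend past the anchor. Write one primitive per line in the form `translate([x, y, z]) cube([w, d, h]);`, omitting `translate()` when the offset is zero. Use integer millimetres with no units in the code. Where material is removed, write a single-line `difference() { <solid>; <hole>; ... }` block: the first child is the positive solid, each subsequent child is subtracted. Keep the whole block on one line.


difference() { translate([355, 303, 0]) cube([4995, 213, 2754]); translate([3273, 303, 1075]) cube([1123, 213, 785]); }


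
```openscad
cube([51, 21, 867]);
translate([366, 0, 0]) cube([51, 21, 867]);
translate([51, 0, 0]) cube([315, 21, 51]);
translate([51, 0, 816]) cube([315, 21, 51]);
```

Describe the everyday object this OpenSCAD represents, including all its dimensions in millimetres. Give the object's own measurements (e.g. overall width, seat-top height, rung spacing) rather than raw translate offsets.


A rectangular picture frame lying in the x–z plane (depth along y). The opening is 315 mm wide (x) by 765 mm tall (z), surrounded by a border 51 mm wide on all four sides. The frame is 21 mm deep and is made of two full-height vertical stiles with two horizontal rails fitted between them.


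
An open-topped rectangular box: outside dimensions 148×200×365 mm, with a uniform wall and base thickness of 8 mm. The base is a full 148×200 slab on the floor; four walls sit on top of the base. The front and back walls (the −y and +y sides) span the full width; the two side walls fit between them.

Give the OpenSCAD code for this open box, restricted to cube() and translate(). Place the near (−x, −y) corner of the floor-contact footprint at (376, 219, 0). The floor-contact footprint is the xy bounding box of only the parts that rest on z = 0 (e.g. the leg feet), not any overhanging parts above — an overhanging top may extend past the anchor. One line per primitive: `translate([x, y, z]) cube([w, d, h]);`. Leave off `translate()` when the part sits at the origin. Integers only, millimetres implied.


translate([376, 219, 0]) cube([148, 200, 8]);
translate([376, 219, 8]) cube([148, 8, 357]);
translate([376, 411, 8]) cube([148, 8, 357]);
translate([376, 227, 8]) cube([8, 184, 357]);
translate([516, 227, 8]) cube([8, 184, 357]);


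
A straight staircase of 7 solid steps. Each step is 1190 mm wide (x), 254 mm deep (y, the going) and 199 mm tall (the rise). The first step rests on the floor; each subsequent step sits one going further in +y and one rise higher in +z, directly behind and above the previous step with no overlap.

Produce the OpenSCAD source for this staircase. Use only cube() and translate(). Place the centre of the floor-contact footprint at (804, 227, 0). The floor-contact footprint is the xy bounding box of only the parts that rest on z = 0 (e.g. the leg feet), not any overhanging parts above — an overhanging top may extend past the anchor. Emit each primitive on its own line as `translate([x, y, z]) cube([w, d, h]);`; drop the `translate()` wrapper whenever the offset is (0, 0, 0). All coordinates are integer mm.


translate([209, 100, 0]) cube([1190, 254, 199]);
translate([209, 354, 199]) cube([1190, 254, 199]);
translate([209, 608, 398]) cube([1190, 254, 199]);
translate([209, 862, 597]) cube([1190, 254, 199]);
translate([209, 1116, 796]) cube([1190, 254, 199]);
translate([209, 1370, 995]) cube([1190, 254, 199]);
translate([209, 1624, 1194]) cube([1190, 254, 199]);


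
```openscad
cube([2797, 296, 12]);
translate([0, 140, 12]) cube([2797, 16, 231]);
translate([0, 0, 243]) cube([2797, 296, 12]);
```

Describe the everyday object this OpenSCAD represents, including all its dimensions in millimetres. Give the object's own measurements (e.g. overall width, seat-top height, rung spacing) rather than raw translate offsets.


An I-beam lying along x, 2797 mm long. Overall section height 255 mm. Two flanges 296 mm wide (y) and 12 mm thick, one on the floor and one at the top; a web 16 mm thick runs between them, centred on the flange width.


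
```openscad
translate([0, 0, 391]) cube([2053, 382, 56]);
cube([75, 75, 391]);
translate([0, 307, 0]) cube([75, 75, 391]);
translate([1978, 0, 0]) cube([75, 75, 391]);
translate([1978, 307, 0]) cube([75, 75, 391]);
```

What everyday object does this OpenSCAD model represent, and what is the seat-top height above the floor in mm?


A bench. The seat-top height is 447 mm.

A long slab on four corner posts — a bench. The slab sits at z = 391 with thickness 56, so the top is 391 + 56 = 447 mm.


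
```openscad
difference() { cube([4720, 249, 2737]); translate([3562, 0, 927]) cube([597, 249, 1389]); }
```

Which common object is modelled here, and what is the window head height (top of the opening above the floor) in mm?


A wall with a window opening. The window head height is 2316 mm.

A wall with a rectangular opening subtracted — a window. Sill at z = 927, opening 1389 mm tall, so the head is at 927 + 1389 = 2316 mm.


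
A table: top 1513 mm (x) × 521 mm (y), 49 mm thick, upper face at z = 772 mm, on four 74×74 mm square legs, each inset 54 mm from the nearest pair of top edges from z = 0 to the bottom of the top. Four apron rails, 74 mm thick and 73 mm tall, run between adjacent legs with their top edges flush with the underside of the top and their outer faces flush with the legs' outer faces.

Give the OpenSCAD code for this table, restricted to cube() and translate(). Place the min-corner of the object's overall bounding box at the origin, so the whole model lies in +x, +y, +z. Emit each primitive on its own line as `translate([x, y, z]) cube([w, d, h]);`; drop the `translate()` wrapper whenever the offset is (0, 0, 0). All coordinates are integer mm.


translate([0, 0, 723]) cube([1513, 521, 49]);
translate([54, 54, 0]) cube([74, 74, 723]);
translate([1385, 54, 0]) cube([74, 74, 723]);
translate([54, 393, 0]) cube([74, 74, 723]);
translate([1385, 393, 0]) cube([74, 74, 723]);
translate([128, 54, 650]) cube([1257, 74, 73]);
translate([128, 393, 650]) cube([1257, 74, 73]);
translate([54, 128, 650]) cube([74, 265, 73]);
translate([1385, 128, 650]) cube([74, 265, 73]);


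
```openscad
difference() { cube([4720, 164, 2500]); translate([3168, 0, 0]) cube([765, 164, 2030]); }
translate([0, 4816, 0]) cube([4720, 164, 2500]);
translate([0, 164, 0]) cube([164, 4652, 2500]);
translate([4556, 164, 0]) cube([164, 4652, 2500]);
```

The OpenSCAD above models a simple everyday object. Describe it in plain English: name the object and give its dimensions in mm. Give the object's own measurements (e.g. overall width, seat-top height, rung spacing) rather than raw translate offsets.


A single room: four walls, each 2500 mm tall and 164 mm thick, enclosing an outside footprint 4720×4980 mm (x × y), no floor or roof. The front and back walls (−y and +y sides) run the full x-width; the side walls fit between their inner faces. A door opening 765 mm wide and 2030 mm tall is cut through the front wall from the floor up, its −x edge 3168 mm from the wall's −x end.


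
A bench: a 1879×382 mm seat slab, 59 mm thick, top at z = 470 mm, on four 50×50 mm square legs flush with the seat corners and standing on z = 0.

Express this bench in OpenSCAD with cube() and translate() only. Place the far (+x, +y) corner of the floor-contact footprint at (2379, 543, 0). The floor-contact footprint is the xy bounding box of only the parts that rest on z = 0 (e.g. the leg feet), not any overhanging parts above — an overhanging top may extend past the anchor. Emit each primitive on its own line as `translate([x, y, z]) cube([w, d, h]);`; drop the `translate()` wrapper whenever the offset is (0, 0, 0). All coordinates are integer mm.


translate([500, 161, 411]) cube([1879, 382, 59]);
translate([500, 161, 0]) cube([50, 50, 411]);
translate([500, 493, 0]) cube([50, 50, 411]);
translate([2329, 161, 0]) cube([50, 50, 411]);
translate([2329, 493, 0]) cube([50, 50, 411]);


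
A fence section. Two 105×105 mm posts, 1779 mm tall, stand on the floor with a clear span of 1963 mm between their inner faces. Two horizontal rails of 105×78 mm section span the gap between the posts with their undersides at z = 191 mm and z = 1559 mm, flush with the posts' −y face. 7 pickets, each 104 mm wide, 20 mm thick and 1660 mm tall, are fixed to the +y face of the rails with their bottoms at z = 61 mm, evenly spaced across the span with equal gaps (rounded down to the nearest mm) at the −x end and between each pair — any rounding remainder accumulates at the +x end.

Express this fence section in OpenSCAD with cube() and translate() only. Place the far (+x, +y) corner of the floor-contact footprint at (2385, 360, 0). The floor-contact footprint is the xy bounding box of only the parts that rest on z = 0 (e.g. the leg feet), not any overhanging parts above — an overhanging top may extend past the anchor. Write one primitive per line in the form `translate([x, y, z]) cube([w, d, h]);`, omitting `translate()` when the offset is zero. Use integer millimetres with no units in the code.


translate([212, 255, 0]) cube([105, 105, 1779]);
translate([2280, 255, 0]) cube([105, 105, 1779]);
translate([317, 255, 191]) cube([1963, 105, 78]);
translate([317, 255, 1559]) cube([1963, 105, 78]);
translate([471, 360, 61]) cube([104, 20, 1660]);
translate([729, 360, 61]) cube([104, 20, 1660]);
translate([987, 360, 61]) cube([104, 20, 1660]);
translate([1245, 360, 61]) cube([104, 20, 1660]);
translate([1503, 360, 61]) cube([104, 20, 1660]);
translate([1761, 360, 61]) cube([104, 20, 1660]);
translate([2019, 360, 61]) cube([104, 20, 1660]);


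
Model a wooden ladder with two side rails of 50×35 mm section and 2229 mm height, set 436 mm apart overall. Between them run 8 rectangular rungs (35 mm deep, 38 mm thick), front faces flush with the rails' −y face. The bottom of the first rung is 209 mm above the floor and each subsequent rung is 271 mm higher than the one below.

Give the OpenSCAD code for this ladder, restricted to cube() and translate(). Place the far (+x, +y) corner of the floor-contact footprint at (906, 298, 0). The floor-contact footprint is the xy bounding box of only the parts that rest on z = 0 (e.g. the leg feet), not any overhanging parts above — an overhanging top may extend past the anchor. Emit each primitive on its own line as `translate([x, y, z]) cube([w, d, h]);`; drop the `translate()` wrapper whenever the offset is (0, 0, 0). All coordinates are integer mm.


translate([470, 263, 0]) cube([50, 35, 2229]);
translate([856, 263, 0]) cube([50, 35, 2229]);
translate([520, 263, 209]) cube([336, 35, 38]);
translate([520, 263, 480]) cube([336, 35, 38]);
translate([520, 263, 751]) cube([336, 35, 38]);
translate([520, 263, 1022]) cube([336, 35, 38]);
translate([520, 263, 1293]) cube([336, 35, 38]);
translate([520, 263, 1564]) cube([336, 35, 38]);
translate([520, 263, 1835]) cube([336, 35, 38]);
translate([520, 263, 2106]) cube([336, 35, 38]);


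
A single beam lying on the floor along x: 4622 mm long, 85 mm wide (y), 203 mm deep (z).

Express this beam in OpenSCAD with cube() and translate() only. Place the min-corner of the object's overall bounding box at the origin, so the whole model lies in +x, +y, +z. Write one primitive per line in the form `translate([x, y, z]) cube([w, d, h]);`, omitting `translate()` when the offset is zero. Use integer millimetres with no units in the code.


cube([4622, 85, 203]);


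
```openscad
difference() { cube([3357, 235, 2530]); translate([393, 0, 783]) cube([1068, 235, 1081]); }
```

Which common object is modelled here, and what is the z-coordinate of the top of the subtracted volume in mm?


A wall with a window opening. The window head height is 1864 mm.

A wall with a rectangular opening subtracted — a window. Sill at z = 783, opening 1081 mm tall, so the head is at 783 + 1081 = 1864 mm.


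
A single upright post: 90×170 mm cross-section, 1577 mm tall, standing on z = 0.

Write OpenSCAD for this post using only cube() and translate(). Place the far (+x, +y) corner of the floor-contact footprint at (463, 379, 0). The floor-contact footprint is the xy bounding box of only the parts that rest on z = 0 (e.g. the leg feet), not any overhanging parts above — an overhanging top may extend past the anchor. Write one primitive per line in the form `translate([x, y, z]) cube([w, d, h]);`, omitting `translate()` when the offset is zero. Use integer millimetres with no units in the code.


translate([373, 209, 0]) cube([90, 170, 1577]);


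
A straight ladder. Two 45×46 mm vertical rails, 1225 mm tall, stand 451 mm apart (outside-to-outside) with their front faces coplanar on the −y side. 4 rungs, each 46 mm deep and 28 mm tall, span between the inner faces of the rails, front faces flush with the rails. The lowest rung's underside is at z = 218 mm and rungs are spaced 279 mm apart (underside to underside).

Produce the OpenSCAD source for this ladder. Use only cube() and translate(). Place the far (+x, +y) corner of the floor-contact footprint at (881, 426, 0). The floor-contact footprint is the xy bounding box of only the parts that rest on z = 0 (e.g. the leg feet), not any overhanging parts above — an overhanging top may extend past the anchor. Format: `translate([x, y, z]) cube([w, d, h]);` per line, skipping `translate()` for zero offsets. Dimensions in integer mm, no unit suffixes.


translate([430, 380, 0]) cube([45, 46, 1225]);
translate([836, 380, 0]) cube([45, 46, 1225]);
translate([475, 380, 218]) cube([361, 46, 28]);
translate([475, 380, 497]) cube([361, 46, 28]);
translate([475, 380, 776]) cube([361, 46, 28]);
translate([475, 380, 1055]) cube([361, 46, 28]);


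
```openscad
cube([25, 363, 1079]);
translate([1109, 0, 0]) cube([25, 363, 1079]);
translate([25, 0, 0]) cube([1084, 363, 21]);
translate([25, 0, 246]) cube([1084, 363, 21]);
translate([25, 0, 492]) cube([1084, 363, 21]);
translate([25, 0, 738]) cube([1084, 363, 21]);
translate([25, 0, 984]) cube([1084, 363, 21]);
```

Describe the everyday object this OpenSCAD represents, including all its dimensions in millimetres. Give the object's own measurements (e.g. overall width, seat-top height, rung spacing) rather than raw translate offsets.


An open bookshelf. Two side panels, each 25 mm thick, 363 mm deep and 1079 mm tall, stand 1134 mm apart (outside-to-outside). Between them sit 5 shelves, each 21 mm thick and 363 mm deep, spanning the full gap between the sides. The bottom shelf rests on the floor (its underside at z = 0) and the clear gap between one shelf's top and the next shelf's underside is 225 mm.


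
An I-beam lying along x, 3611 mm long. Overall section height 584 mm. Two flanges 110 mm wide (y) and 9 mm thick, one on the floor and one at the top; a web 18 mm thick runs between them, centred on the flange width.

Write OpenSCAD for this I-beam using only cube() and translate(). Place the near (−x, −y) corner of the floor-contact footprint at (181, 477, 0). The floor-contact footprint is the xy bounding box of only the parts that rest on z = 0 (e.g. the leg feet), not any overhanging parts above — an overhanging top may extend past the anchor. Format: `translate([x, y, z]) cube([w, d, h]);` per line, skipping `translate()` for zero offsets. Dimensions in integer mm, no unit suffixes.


translate([181, 477, 0]) cube([3611, 110, 9]);
translate([181, 523, 9]) cube([3611, 18, 566]);
translate([181, 477, 575]) cube([3611, 110, 9]);


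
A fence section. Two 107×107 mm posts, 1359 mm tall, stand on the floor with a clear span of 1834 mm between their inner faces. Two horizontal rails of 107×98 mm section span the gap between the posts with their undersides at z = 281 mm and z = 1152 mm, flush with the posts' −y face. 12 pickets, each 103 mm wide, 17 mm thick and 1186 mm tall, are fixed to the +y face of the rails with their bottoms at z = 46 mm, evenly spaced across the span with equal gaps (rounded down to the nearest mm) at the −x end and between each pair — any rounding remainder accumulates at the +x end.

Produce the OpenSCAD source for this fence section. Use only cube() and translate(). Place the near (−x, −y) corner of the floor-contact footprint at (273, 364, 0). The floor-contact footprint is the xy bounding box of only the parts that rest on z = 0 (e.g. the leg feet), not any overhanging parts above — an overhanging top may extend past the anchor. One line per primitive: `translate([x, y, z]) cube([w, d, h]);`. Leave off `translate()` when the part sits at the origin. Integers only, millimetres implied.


translate([273, 364, 0]) cube([107, 107, 1359]);
translate([2214, 364, 0]) cube([107, 107, 1359]);
translate([380, 364, 281]) cube([1834, 107, 98]);
translate([380, 364, 1152]) cube([1834, 107, 98]);
translate([426, 471, 46]) cube([103, 17, 1186]);
translate([575, 471, 46]) cube([103, 17, 1186]);
translate([724, 471, 46]) cube([103, 17, 1186]);
translate([873, 471, 46]) cube([103, 17, 1186]);
translate([1022, 471, 46]) cube([103, 17, 1186]);
translate([1171, 471, 46]) cube([103, 17, 1186]);
translate([1320, 471, 46]) cube([103, 17, 1186]);
translate([1469, 471, 46]) cube([103, 17, 1186]);
translate([1618, 471, 46]) cube([103, 17, 1186]);
translate([1767, 471, 46]) cube([103, 17, 1186]);
translate([1916, 471, 46]) cube([103, 17, 1186]);
translate([2065, 471, 46]) cube([103, 17, 1186]);


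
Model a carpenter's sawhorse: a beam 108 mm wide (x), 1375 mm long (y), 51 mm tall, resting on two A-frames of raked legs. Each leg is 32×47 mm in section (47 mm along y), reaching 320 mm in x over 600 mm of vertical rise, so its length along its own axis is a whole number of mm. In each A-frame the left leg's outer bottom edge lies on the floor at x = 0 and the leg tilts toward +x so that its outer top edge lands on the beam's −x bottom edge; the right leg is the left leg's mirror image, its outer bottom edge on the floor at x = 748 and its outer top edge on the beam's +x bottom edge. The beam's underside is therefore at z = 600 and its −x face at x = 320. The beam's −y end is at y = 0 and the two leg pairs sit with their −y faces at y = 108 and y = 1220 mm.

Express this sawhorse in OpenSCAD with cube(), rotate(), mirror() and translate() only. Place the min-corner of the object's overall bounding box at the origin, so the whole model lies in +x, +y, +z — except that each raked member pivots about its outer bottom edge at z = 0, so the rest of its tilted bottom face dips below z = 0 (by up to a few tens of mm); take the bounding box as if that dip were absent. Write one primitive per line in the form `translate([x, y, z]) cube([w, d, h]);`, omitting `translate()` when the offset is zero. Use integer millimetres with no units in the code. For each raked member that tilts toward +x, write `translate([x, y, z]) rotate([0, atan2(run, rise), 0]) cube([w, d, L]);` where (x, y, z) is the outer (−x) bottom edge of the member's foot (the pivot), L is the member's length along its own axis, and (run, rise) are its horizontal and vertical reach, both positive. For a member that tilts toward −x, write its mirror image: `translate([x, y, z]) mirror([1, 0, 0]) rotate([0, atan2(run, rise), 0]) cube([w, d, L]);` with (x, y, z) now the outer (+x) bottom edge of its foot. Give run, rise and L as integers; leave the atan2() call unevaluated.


translate([320, 0, 600]) cube([108, 1375, 51]);
translate([0, 108, 0]) rotate([0, atan2(320, 600), 0]) cube([32, 47, 680]);
translate([748, 108, 0]) mirror([1, 0, 0]) rotate([0, atan2(320, 600), 0]) cube([32, 47, 680]);
translate([0, 1220, 0]) rotate([0, atan2(320, 600), 0]) cube([32, 47, 680]);
translate([748, 1220, 0]) mirror([1, 0, 0]) rotate([0, atan2(320, 600), 0]) cube([32, 47, 680]);
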